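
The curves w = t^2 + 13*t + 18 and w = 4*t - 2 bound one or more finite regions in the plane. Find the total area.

Set the curves equal: t^2 + 13*t + 18 = 4*t - 2, so t^2 + 9*t + 20 = 0, which factors as (t + 4)*(t + 5) = 0. The curves meet at t = -5, -4.
On [-5, -4], w = 4*t - 2 is on top; that piece has area ∫[-5,-4] (-(t^2 + 9*t + 20)) dt = 1/6.

1/6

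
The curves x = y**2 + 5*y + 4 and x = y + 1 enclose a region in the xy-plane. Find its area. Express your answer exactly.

Both boundary curves give x as a function of y, so integrate with respect to y. Setting them equal: y**2 + 4*y + 3 = 0, i.e. (y + 1)*(y + 3) = 0, so they meet at y = -3, -1.
For y in [-3, -1], x = y**2 + 5*y + 4 is on the left; area = ∫[-3,-1] (-(y**2 + 4*y + 3)) dy = 4/3.

4/3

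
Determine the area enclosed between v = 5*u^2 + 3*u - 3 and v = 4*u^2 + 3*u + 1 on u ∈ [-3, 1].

The difference (5*u^2 + 3*u - 3) - (4*u^2 + 3*u + 1) = u^2 - 4 changes sign at u = -2 inside [-3, 1], so split the integral there.
∫[-3,-2] (u^2 - 4) du = 7/3.
∫[-2,1] (u^2 - 4) du = -9; the area of that piece is 9.
Total area = 7/3 + 9 = 34/3.

34/3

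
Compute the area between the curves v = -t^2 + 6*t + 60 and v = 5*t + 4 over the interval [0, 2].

On [0, 2], (-t^2 + 6*t + 60) - (5*t + 4) = -t^2 + t + 56 is ≥ 0 throughout, so the area is a single integral of |-t^2 + t + 56|.
∫[0,2] (-t^2 + t + 56) dt = 334/3.

334/3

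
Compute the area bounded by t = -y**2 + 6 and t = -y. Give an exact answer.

125/6

Both boundary curves give t as a function of y, so integrate with respect to y. Setting them equal: -y**2 + y + 6 = 0, i.e. -(y - 3)*(y + 2) = 0, so they meet at y = -2, 3.
For y in [-2, 3], t = -y**2 + 6 is on the right; area = ∫[-2,3] (-y**2 + y + 6) dy = 125/6.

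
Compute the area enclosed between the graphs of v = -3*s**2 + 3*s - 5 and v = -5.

Set the curves equal: -3*s**2 + 3*s - 5 = -5, so -3*s**2 + 3*s = 0, which factors as -3*s*(s - 1) = 0. The curves meet at s = 0, 1.
On [0, 1], v = -3*s**2 + 3*s - 5 is on top; that piece has area ∫[0,1] (-3*s**2 + 3*s) ds = 1/2.

1/2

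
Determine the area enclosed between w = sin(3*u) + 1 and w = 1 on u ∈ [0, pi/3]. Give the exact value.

2/3

On [0, pi/3], (sin(3*u) + 1) - (1) = sin(3*u) is ≥ 0 throughout, so the area is a single integral of |sin(3*u)|.
∫[0,pi/3] (sin(3*u)) du = 2/3.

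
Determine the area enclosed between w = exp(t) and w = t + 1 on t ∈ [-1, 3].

-8 - exp(-1) + exp(3)

On [-1, 3], (exp(t)) - (t + 1) = -t + exp(t) - 1 is ≥ 0 throughout, so the area is a single integral of |-t + exp(t) - 1|.
∫[-1,3] (-t + exp(t) - 1) dt = -8 - exp(-1) + exp(3).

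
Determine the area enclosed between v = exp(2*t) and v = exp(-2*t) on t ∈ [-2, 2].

-2 + exp(-4) + exp(4)

The difference (exp(2*t)) - (exp(-2*t)) = exp(2*t) - exp(-2*t) changes sign at t = 0 inside [-2, 2], so split the integral there.
∫[-2,0] (exp(2*t) - exp(-2*t)) dt = -exp(4)/2 - exp(-4)/2 + 1; the area of that piece is -1 + exp(-4)/2 + exp(4)/2.
∫[0,2] (exp(2*t) - exp(-2*t)) dt = -1 + exp(-4)/2 + exp(4)/2.
Total area = (-1 + exp(-4)/2 + exp(4)/2) + (-1 + exp(-4)/2 + exp(4)/2) = -2 + exp(-4) + exp(4).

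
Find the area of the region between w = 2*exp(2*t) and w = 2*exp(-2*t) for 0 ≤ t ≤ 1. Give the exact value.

-2 + exp(-2) + exp(2)

On [0, 1], (2*exp(2*t)) - (2*exp(-2*t)) = 2*exp(2*t) - 2*exp(-2*t) is ≥ 0 throughout, so the area is a single integral of |2*exp(2*t) - 2*exp(-2*t)|.
∫[0,1] (2*exp(2*t) - 2*exp(-2*t)) dt = -2 + exp(-2) + exp(2).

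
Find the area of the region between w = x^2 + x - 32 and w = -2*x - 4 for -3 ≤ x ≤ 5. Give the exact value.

The difference (x^2 + x - 32) - (-2*x - 4) = x^2 + 3*x - 28 changes sign at x = 4 inside [-3, 5], so split the integral there.
∫[-3,4] (x^2 + 3*x - 28) dx = -931/6; the area of that piece is 931/6.
∫[4,5] (x^2 + 3*x - 28) dx = 35/6.
Total area = 931/6 + 35/6 = 161.

161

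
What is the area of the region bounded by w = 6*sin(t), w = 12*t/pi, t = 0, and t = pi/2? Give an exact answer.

6 - 3*pi/2

On [0, pi/2], (6*sin(t)) - (12*t/pi) = -12*t/pi + 6*sin(t) is ≥ 0 throughout, so the area is a single integral of |-12*t/pi + 6*sin(t)|.
∫[0,pi/2] (-12*t/pi + 6*sin(t)) dt = 6 - 3*pi/2.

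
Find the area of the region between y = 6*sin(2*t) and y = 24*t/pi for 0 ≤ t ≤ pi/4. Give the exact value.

3 - 3*pi/4

On [0, pi/4], (6*sin(2*t)) - (24*t/pi) = -24*t/pi + 6*sin(2*t) is ≥ 0 throughout, so the area is a single integral of |-24*t/pi + 6*sin(2*t)|.
∫[0,pi/4] (-24*t/pi + 6*sin(2*t)) dt = 3 - 3*pi/4.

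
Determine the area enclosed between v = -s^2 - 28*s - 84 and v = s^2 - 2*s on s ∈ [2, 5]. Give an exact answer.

603

On [2, 5], (-s^2 - 28*s - 84) - (s^2 - 2*s) = -2*s^2 - 26*s - 84 is ≤ 0 throughout, so the area is a single integral of |-2*s^2 - 26*s - 84|.
∫[2,5] (-2*s^2 - 26*s - 84) ds = -603; the area of that piece is 603.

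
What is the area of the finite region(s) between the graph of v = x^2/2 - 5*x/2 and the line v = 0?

The curve meets the x-axis where x^2/2 - 5*x/2 = 0, i.e. x*(x - 5)/2 = 0, at x = 0, 5.
On [0, 5] the curve lies below the axis; ∫[0,5] (x^2/2 - 5*x/2) dx = -125/12, giving area 125/12.

125/12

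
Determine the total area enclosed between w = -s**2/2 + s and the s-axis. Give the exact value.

2/3

The curve meets the s-axis where -s**2/2 + s = 0, i.e. -s*(s - 2)/2 = 0, at s = 0, 2.
On [0, 2] the curve lies above the axis; ∫[0,2] (-s**2/2 + s) ds = 2/3, giving area 2/3.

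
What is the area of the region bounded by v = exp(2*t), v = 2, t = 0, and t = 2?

-11/2 + 2*log(2) + exp(4)/2

The difference (exp(2*t)) - (2) = exp(2*t) - 2 changes sign at t = log(2)/2 inside [0, 2], so split the integral there.
∫[0,log(2)/2] (exp(2*t) - 2) dt = 1/2 - log(2); the area of that piece is -1/2 + log(2).
∫[log(2)/2,2] (exp(2*t) - 2) dt = -5 + log(2) + exp(4)/2.
Total area = (-1/2 + log(2)) + (-5 + log(2) + exp(4)/2) = -11/2 + 2*log(2) + exp(4)/2.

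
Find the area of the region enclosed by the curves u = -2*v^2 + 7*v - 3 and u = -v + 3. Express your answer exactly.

Both boundary curves give u as a function of v, so integrate with respect to v. Setting them equal: -2*v^2 + 8*v - 6 = 0, i.e. -2*(v - 3)*(v - 1) = 0, so they meet at v = 1, 3.
For v in [1, 3], u = -2*v^2 + 7*v - 3 is on the right; area = ∫[1,3] (-2*v^2 + 8*v - 6) dv = 8/3.

8/3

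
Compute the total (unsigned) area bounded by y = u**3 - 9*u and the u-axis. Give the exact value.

81/2

The curve meets the u-axis where u**3 - 9*u = 0, i.e. u*(u - 3)*(u + 3) = 0, at u = -3, 0, 3.
On [-3, 0] the curve lies above the axis; ∫[-3,0] (u**3 - 9*u) du = 81/4, giving area 81/4.
On [0, 3] the curve lies below the axis; ∫[0,3] (u**3 - 9*u) du = -81/4, giving area 81/4.
Total area = 81/4 + 81/4 = 81/2.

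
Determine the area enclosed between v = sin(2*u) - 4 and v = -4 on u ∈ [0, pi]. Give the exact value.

The difference (sin(2*u) - 4) - (-4) = sin(2*u) changes sign at u = pi/2 inside [0, pi], so split the integral there.
∫[0,pi/2] (sin(2*u)) du = 1.
∫[pi/2,pi] (sin(2*u)) du = -1; the area of that piece is 1.
Total area = 1 + 1 = 2.

2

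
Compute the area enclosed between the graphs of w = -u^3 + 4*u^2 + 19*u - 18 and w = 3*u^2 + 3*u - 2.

Set the curves equal: -u^3 + 4*u^2 + 19*u - 18 = 3*u^2 + 3*u - 2, so -u^3 + u^2 + 16*u - 16 = 0, which factors as -(u - 4)*(u - 1)*(u + 4) = 0. The curves meet at u = -4, 1, 4.
On [-4, 1], w = 3*u^2 + 3*u - 2 is on top; that piece has area ∫[-4,1] (-(-u^3 + u^2 + 16*u - 16)) du = 1375/12.
On [1, 4], w = -u^3 + 4*u^2 + 19*u - 18 is on top; that piece has area ∫[1,4] (-u^3 + u^2 + 16*u - 16) du = 117/4.
Total enclosed area = 1375/12 + 117/4 = 863/6.

863/6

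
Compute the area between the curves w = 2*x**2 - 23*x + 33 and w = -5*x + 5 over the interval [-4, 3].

985/3

The difference (2*x**2 - 23*x + 33) - (-5*x + 5) = 2*x**2 - 18*x + 28 changes sign at x = 2 inside [-4, 3], so split the integral there.
∫[-4,2] (2*x**2 - 18*x + 28) dx = 324.
∫[2,3] (2*x**2 - 18*x + 28) dx = -13/3; the area of that piece is 13/3.
Total area = 324 + 13/3 = 985/3.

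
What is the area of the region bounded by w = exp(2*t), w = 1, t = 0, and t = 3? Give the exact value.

-7/2 + exp(6)/2

On [0, 3], (exp(2*t)) - (1) = exp(2*t) - 1 is ≥ 0 throughout, so the area is a single integral of |exp(2*t) - 1|.
∫[0,3] (exp(2*t) - 1) dt = -7/2 + exp(6)/2.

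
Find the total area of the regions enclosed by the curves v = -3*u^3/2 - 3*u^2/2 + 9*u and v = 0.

Set the curves equal: -3*u^3/2 - 3*u^2/2 + 9*u = 0, so -3*u^3/2 - 3*u^2/2 + 9*u = 0, which factors as -3*u*(u - 2)*(u + 3)/2 = 0. The curves meet at u = -3, 0, 2.
On [-3, 0], v = 0 is on top; that piece has area ∫[-3,0] (-(-3*u^3/2 - 3*u^2/2 + 9*u)) du = 189/8.
On [0, 2], v = -3*u^3/2 - 3*u^2/2 + 9*u is on top; that piece has area ∫[0,2] (-3*u^3/2 - 3*u^2/2 + 9*u) du = 8.
Total enclosed area = 189/8 + 8 = 253/8.

253/8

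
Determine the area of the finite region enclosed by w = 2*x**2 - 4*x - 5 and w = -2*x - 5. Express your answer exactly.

1/3

Set the curves equal: 2*x**2 - 4*x - 5 = -2*x - 5, so 2*x**2 - 2*x = 0, which factors as 2*x*(x - 1) = 0. The curves meet at x = 0, 1.
On [0, 1], w = -2*x - 5 is on top; that piece has area ∫[0,1] (-(2*x**2 - 2*x)) dx = 1/3.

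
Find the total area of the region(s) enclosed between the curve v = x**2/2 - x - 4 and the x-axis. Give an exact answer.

18

The curve meets the x-axis where x**2/2 - x - 4 = 0, i.e. (x - 4)*(x + 2)/2 = 0, at x = -2, 4.
On [-2, 4] the curve lies below the axis; ∫[-2,4] (x**2/2 - x - 4) dx = -18, giving area 18.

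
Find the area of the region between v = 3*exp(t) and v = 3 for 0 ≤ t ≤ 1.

-6 + 3*exp(1)

On [0, 1], (3*exp(t)) - (3) = 3*exp(t) - 3 is ≥ 0 throughout, so the area is a single integral of |3*exp(t) - 3|.
∫[0,1] (3*exp(t) - 3) dt = -6 + 3*exp(1).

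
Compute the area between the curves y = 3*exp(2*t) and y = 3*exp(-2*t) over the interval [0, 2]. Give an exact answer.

On [0, 2], (3*exp(2*t)) - (3*exp(-2*t)) = 3*exp(2*t) - 3*exp(-2*t) is ≥ 0 throughout, so the area is a single integral of |3*exp(2*t) - 3*exp(-2*t)|.
∫[0,2] (3*exp(2*t) - 3*exp(-2*t)) dt = -3 + 3*exp(-4)/2 + 3*exp(4)/2.

-3 + 3*exp(-4)/2 + 3*exp(4)/2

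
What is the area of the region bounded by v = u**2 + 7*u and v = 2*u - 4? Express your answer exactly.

Set the curves equal: u**2 + 7*u = 2*u - 4, so u**2 + 5*u + 4 = 0, which factors as (u + 1)*(u + 4) = 0. The curves meet at u = -4, -1.
On [-4, -1], v = 2*u - 4 is on top; that piece has area ∫[-4,-1] (-(u**2 + 5*u + 4)) du = 9/2.

9/2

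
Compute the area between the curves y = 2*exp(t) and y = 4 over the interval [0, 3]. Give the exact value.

The difference (2*exp(t)) - (4) = 2*exp(t) - 4 changes sign at t = log(2) inside [0, 3], so split the integral there.
∫[0,log(2)] (2*exp(t) - 4) dt = 2 - log(16); the area of that piece is -2 + log(16).
∫[log(2),3] (2*exp(t) - 4) dt = -16 + 4*log(2) + 2*exp(3).
Total area = (-2 + log(16)) + (-16 + 4*log(2) + 2*exp(3)) = -18 + 8*log(2) + 2*exp(3).

-18 + 8*log(2) + 2*exp(3)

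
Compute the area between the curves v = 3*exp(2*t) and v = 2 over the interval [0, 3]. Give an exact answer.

On [0, 3], (3*exp(2*t)) - (2) = 3*exp(2*t) - 2 is ≥ 0 throughout, so the area is a single integral of |3*exp(2*t) - 2|.
∫[0,3] (3*exp(2*t) - 2) dt = -15/2 + 3*exp(6)/2.

-15/2 + 3*exp(6)/2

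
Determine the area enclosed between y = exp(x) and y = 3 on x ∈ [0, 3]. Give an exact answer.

-14 + 6*log(3) + exp(3)

The difference (exp(x)) - (3) = exp(x) - 3 changes sign at x = log(3) inside [0, 3], so split the integral there.
∫[0,log(3)] (exp(x) - 3) dx = 2 - log(27); the area of that piece is -2 + log(27).
∫[log(3),3] (exp(x) - 3) dx = -12 + 3*log(3) + exp(3).
Total area = (-2 + log(27)) + (-12 + 3*log(3) + exp(3)) = -14 + 6*log(3) + exp(3).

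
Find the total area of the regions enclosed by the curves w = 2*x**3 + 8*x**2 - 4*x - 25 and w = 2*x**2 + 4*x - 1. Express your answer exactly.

Set the curves equal: 2*x**3 + 8*x**2 - 4*x - 25 = 2*x**2 + 4*x - 1, so 2*x**3 + 6*x**2 - 8*x - 24 = 0, which factors as 2*(x - 2)*(x + 2)*(x + 3) = 0. The curves meet at x = -3, -2, 2.
On [-3, -2], w = 2*x**3 + 8*x**2 - 4*x - 25 is on top; that piece has area ∫[-3,-2] (2*x**3 + 6*x**2 - 8*x - 24) dx = 3/2.
On [-2, 2], w = 2*x**2 + 4*x - 1 is on top; that piece has area ∫[-2,2] (-(2*x**3 + 6*x**2 - 8*x - 24)) dx = 64.
Total enclosed area = 3/2 + 64 = 131/2.

131/2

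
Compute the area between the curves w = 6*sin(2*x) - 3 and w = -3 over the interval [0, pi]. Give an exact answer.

12

The difference (6*sin(2*x) - 3) - (-3) = 6*sin(2*x) changes sign at x = pi/2 inside [0, pi], so split the integral there.
∫[0,pi/2] (6*sin(2*x)) dx = 6.
∫[pi/2,pi] (6*sin(2*x)) dx = -6; the area of that piece is 6.
Total area = 6 + 6 = 12.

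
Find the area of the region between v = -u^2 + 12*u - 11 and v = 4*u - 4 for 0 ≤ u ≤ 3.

38/3

The difference (-u^2 + 12*u - 11) - (4*u - 4) = -u^2 + 8*u - 7 changes sign at u = 1 inside [0, 3], so split the integral there.
∫[0,1] (-u^2 + 8*u - 7) du = -10/3; the area of that piece is 10/3.
∫[1,3] (-u^2 + 8*u - 7) du = 28/3.
Total area = 10/3 + 28/3 = 38/3.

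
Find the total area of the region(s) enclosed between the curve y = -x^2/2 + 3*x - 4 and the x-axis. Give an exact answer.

2/3

The curve meets the x-axis where -x^2/2 + 3*x - 4 = 0, i.e. -(x - 4)*(x - 2)/2 = 0, at x = 2, 4.
On [2, 4] the curve lies above the axis; ∫[2,4] (-x^2/2 + 3*x - 4) dx = 2/3, giving area 2/3.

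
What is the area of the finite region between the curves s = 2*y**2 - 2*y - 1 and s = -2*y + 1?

Both boundary curves give s as a function of y, so integrate with respect to y. Setting them equal: 2*y**2 - 2 = 0, i.e. 2*(y - 1)*(y + 1) = 0, so they meet at y = -1, 1.
For y in [-1, 1], s = 2*y**2 - 2*y - 1 is on the left; area = ∫[-1,1] (-(2*y**2 - 2)) dy = 8/3.

8/3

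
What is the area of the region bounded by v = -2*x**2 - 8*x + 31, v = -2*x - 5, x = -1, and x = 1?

On [-1, 1], (-2*x**2 - 8*x + 31) - (-2*x - 5) = -2*x**2 - 6*x + 36 is ≥ 0 throughout, so the area is a single integral of |-2*x**2 - 6*x + 36|.
∫[-1,1] (-2*x**2 - 6*x + 36) dx = 212/3.

212/3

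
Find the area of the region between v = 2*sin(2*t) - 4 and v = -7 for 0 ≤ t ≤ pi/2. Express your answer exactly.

2 + 3*pi/2

On [0, pi/2], (2*sin(2*t) - 4) - (-7) = 2*sin(2*t) + 3 is ≥ 0 throughout, so the area is a single integral of |2*sin(2*t) + 3|.
∫[0,pi/2] (2*sin(2*t) + 3) dt = 2 + 3*pi/2.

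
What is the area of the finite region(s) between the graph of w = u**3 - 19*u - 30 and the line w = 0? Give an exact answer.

The curve meets the u-axis where u**3 - 19*u - 30 = 0, i.e. (u - 5)*(u + 2)*(u + 3) = 0, at u = -3, -2, 5.
On [-3, -2] the curve lies above the axis; ∫[-3,-2] (u**3 - 19*u - 30) du = 5/4, giving area 5/4.
On [-2, 5] the curve lies below the axis; ∫[-2,5] (u**3 - 19*u - 30) du = -1029/4, giving area 1029/4.
Total area = 5/4 + 1029/4 = 517/2.

517/2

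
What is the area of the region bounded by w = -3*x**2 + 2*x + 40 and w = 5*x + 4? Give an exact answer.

343/2

Set the curves equal: -3*x**2 + 2*x + 40 = 5*x + 4, so -3*x**2 - 3*x + 36 = 0, which factors as -3*(x - 3)*(x + 4) = 0. The curves meet at x = -4, 3.
On [-4, 3], w = -3*x**2 + 2*x + 40 is on top; that piece has area ∫[-4,3] (-3*x**2 - 3*x + 36) dx = 343/2.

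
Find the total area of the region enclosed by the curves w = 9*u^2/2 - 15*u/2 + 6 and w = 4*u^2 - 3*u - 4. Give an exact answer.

Set the curves equal: 9*u^2/2 - 15*u/2 + 6 = 4*u^2 - 3*u - 4, so u^2/2 - 9*u/2 + 10 = 0, which factors as (u - 5)*(u - 4)/2 = 0. The curves meet at u = 4, 5.
On [4, 5], w = 4*u^2 - 3*u - 4 is on top; that piece has area ∫[4,5] (-(u^2/2 - 9*u/2 + 10)) du = 1/12.

1/12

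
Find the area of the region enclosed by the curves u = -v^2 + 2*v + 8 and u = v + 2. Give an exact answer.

Both boundary curves give u as a function of v, so integrate with respect to v. Setting them equal: -v^2 + v + 6 = 0, i.e. -(v - 3)*(v + 2) = 0, so they meet at v = -2, 3.
For v in [-2, 3], u = -v^2 + 2*v + 8 is on the right; area = ∫[-2,3] (-v^2 + v + 6) dv = 125/6.

125/6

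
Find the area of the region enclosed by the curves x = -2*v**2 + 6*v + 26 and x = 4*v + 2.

343/3

Both boundary curves give x as a function of v, so integrate with respect to v. Setting them equal: -2*v**2 + 2*v + 24 = 0, i.e. -2*(v - 4)*(v + 3) = 0, so they meet at v = -3, 4.
For v in [-3, 4], x = -2*v**2 + 6*v + 26 is on the right; area = ∫[-3,4] (-2*v**2 + 2*v + 24) dv = 343/3.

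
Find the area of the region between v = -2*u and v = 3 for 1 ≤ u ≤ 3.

On [1, 3], (-2*u) - (3) = -2*u - 3 is ≤ 0 throughout, so the area is a single integral of |-2*u - 3|.
∫[1,3] (-2*u - 3) du = -14; the area of that piece is 14.

14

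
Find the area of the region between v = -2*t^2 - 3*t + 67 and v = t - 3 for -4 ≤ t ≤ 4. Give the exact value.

1424/3

On [-4, 4], (-2*t^2 - 3*t + 67) - (t - 3) = -2*t^2 - 4*t + 70 is ≥ 0 throughout, so the area is a single integral of |-2*t^2 - 4*t + 70|.
∫[-4,4] (-2*t^2 - 4*t + 70) dt = 1424/3.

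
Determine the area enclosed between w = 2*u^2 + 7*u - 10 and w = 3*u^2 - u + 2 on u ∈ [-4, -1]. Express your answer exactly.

On [-4, -1], (2*u^2 + 7*u - 10) - (3*u^2 - u + 2) = -u^2 + 8*u - 12 is ≤ 0 throughout, so the area is a single integral of |-u^2 + 8*u - 12|.
∫[-4,-1] (-u^2 + 8*u - 12) du = -117; the area of that piece is 117.

117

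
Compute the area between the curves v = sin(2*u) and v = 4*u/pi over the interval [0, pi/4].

On [0, pi/4], (sin(2*u)) - (4*u/pi) = -4*u/pi + sin(2*u) is ≥ 0 throughout, so the area is a single integral of |-4*u/pi + sin(2*u)|.
∫[0,pi/4] (-4*u/pi + sin(2*u)) du = 1/2 - pi/8.

1/2 - pi/8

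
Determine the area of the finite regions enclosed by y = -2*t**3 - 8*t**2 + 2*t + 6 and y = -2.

253/6

Set the curves equal: -2*t**3 - 8*t**2 + 2*t + 6 = -2, so -2*t**3 - 8*t**2 + 2*t + 8 = 0, which factors as -2*(t - 1)*(t + 1)*(t + 4) = 0. The curves meet at t = -4, -1, 1.
On [-4, -1], y = -2 is on top; that piece has area ∫[-4,-1] (-(-2*t**3 - 8*t**2 + 2*t + 8)) dt = 63/2.
On [-1, 1], y = -2*t**3 - 8*t**2 + 2*t + 6 is on top; that piece has area ∫[-1,1] (-2*t**3 - 8*t**2 + 2*t + 8) dt = 32/3.
Total enclosed area = 63/2 + 32/3 = 253/6.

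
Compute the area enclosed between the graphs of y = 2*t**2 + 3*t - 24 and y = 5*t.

343/3

Set the curves equal: 2*t**2 + 3*t - 24 = 5*t, so 2*t**2 - 2*t - 24 = 0, which factors as 2*(t - 4)*(t + 3) = 0. The curves meet at t = -3, 4.
On [-3, 4], y = 5*t is on top; that piece has area ∫[-3,4] (-(2*t**2 - 2*t - 24)) dt = 343/3.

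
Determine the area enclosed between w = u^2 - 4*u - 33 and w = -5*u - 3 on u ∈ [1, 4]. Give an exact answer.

123/2

On [1, 4], (u^2 - 4*u - 33) - (-5*u - 3) = u^2 + u - 30 is ≤ 0 throughout, so the area is a single integral of |u^2 + u - 30|.
∫[1,4] (u^2 + u - 30) du = -123/2; the area of that piece is 123/2.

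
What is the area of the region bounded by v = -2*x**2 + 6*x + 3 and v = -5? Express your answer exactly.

Set the curves equal: -2*x**2 + 6*x + 3 = -5, so -2*x**2 + 6*x + 8 = 0, which factors as -2*(x - 4)*(x + 1) = 0. The curves meet at x = -1, 4.
On [-1, 4], v = -2*x**2 + 6*x + 3 is on top; that piece has area ∫[-1,4] (-2*x**2 + 6*x + 8) dx = 125/3.

125/3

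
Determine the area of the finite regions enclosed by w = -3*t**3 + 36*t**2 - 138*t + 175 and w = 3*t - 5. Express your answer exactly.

3/2

Set the curves equal: -3*t**3 + 36*t**2 - 138*t + 175 = 3*t - 5, so -3*t**3 + 36*t**2 - 141*t + 180 = 0, which factors as -3*(t - 5)*(t - 4)*(t - 3) = 0. The curves meet at t = 3, 4, 5.
On [3, 4], w = 3*t - 5 is on top; that piece has area ∫[3,4] (-(-3*t**3 + 36*t**2 - 141*t + 180)) dt = 3/4.
On [4, 5], w = -3*t**3 + 36*t**2 - 138*t + 175 is on top; that piece has area ∫[4,5] (-3*t**3 + 36*t**2 - 141*t + 180) dt = 3/4.
Total enclosed area = 3/4 + 3/4 = 3/2.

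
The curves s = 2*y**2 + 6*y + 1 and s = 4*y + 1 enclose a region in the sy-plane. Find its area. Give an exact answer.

1/3

Both boundary curves give s as a function of y, so integrate with respect to y. Setting them equal: 2*y**2 + 2*y = 0, i.e. 2*y*(y + 1) = 0, so they meet at y = -1, 0.
For y in [-1, 0], s = 2*y**2 + 6*y + 1 is on the left; area = ∫[-1,0] (-(2*y**2 + 2*y)) dy = 1/3.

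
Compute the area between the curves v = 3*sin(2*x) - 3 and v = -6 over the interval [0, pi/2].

On [0, pi/2], (3*sin(2*x) - 3) - (-6) = 3*sin(2*x) + 3 is ≥ 0 throughout, so the area is a single integral of |3*sin(2*x) + 3|.
∫[0,pi/2] (3*sin(2*x) + 3) dx = 3 + 3*pi/2.

3 + 3*pi/2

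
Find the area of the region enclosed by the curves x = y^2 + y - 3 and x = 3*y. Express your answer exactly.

32/3

Both boundary curves give x as a function of y, so integrate with respect to y. Setting them equal: y^2 - 2*y - 3 = 0, i.e. (y - 3)*(y + 1) = 0, so they meet at y = -1, 3.
For y in [-1, 3], x = y^2 + y - 3 is on the left; area = ∫[-1,3] (-(y^2 - 2*y - 3)) dy = 32/3.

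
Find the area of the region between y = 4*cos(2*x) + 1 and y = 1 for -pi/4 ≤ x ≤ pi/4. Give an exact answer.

4

On [-pi/4, pi/4], (4*cos(2*x) + 1) - (1) = 4*cos(2*x) is ≥ 0 throughout, so the area is a single integral of |4*cos(2*x)|.
∫[-pi/4,pi/4] (4*cos(2*x)) dx = 4.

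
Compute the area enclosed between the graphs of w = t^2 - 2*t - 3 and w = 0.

32/3

Set the curves equal: t^2 - 2*t - 3 = 0, so t^2 - 2*t - 3 = 0, which factors as (t - 3)*(t + 1) = 0. The curves meet at t = -1, 3.
On [-1, 3], w = 0 is on top; that piece has area ∫[-1,3] (-(t^2 - 2*t - 3)) dt = 32/3.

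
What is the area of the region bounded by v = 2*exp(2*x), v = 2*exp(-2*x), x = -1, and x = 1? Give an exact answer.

The difference (2*exp(2*x)) - (2*exp(-2*x)) = 2*exp(2*x) - 2*exp(-2*x) changes sign at x = 0 inside [-1, 1], so split the integral there.
∫[-1,0] (2*exp(2*x) - 2*exp(-2*x)) dx = -exp(2) - exp(-2) + 2; the area of that piece is -2 + exp(-2) + exp(2).
∫[0,1] (2*exp(2*x) - 2*exp(-2*x)) dx = -2 + exp(-2) + exp(2).
Total area = (-2 + exp(-2) + exp(2)) + (-2 + exp(-2) + exp(2)) = -4 + 2*exp(-2) + 2*exp(2).

-4 + 2*exp(-2) + 2*exp(2)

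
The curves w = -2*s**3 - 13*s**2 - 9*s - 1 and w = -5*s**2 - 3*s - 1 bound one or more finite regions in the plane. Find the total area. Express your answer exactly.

37/6

Set the curves equal: -2*s**3 - 13*s**2 - 9*s - 1 = -5*s**2 - 3*s - 1, so -2*s**3 - 8*s**2 - 6*s = 0, which factors as -2*s*(s + 1)*(s + 3) = 0. The curves meet at s = -3, -1, 0.
On [-3, -1], w = -5*s**2 - 3*s - 1 is on top; that piece has area ∫[-3,-1] (-(-2*s**3 - 8*s**2 - 6*s)) ds = 16/3.
On [-1, 0], w = -2*s**3 - 13*s**2 - 9*s - 1 is on top; that piece has area ∫[-1,0] (-2*s**3 - 8*s**2 - 6*s) ds = 5/6.
Total enclosed area = 16/3 + 5/6 = 37/6.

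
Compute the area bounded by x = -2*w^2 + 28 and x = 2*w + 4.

Both boundary curves give x as a function of w, so integrate with respect to w. Setting them equal: -2*w^2 - 2*w + 24 = 0, i.e. -2*(w - 3)*(w + 4) = 0, so they meet at w = -4, 3.
For w in [-4, 3], x = -2*w^2 + 28 is on the right; area = ∫[-4,3] (-2*w^2 - 2*w + 24) dw = 343/3.

343/3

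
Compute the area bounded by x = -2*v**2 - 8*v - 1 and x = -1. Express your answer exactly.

Both boundary curves give x as a function of v, so integrate with respect to v. Setting them equal: -2*v**2 - 8*v = 0, i.e. -2*v*(v + 4) = 0, so they meet at v = -4, 0.
For v in [-4, 0], x = -2*v**2 - 8*v - 1 is on the right; area = ∫[-4,0] (-2*v**2 - 8*v) dv = 64/3.

64/3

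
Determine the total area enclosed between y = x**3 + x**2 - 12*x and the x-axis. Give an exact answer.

937/12

The curve meets the x-axis where x**3 + x**2 - 12*x = 0, i.e. x*(x - 3)*(x + 4) = 0, at x = -4, 0, 3.
On [-4, 0] the curve lies above the axis; ∫[-4,0] (x**3 + x**2 - 12*x) dx = 160/3, giving area 160/3.
On [0, 3] the curve lies below the axis; ∫[0,3] (x**3 + x**2 - 12*x) dx = -99/4, giving area 99/4.
Total area = 160/3 + 99/4 = 937/12.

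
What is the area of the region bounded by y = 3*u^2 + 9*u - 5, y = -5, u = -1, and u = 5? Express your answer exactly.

The difference (3*u^2 + 9*u - 5) - (-5) = 3*u^2 + 9*u changes sign at u = 0 inside [-1, 5], so split the integral there.
∫[-1,0] (3*u^2 + 9*u) du = -7/2; the area of that piece is 7/2.
∫[0,5] (3*u^2 + 9*u) du = 475/2.
Total area = 7/2 + 475/2 = 241.

241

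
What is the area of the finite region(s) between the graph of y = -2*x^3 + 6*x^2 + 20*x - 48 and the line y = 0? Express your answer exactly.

The curve meets the x-axis where -2*x^3 + 6*x^2 + 20*x - 48 = 0, i.e. -2*(x - 4)*(x - 2)*(x + 3) = 0, at x = -3, 2, 4.
On [-3, 2] the curve lies below the axis; ∫[-3,2] (-2*x^3 + 6*x^2 + 20*x - 48) dx = -375/2, giving area 375/2.
On [2, 4] the curve lies above the axis; ∫[2,4] (-2*x^3 + 6*x^2 + 20*x - 48) dx = 16, giving area 16.
Total area = 375/2 + 16 = 407/2.

407/2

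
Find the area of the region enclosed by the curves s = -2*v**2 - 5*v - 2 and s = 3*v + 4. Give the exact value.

Both boundary curves give s as a function of v, so integrate with respect to v. Setting them equal: -2*v**2 - 8*v - 6 = 0, i.e. -2*(v + 1)*(v + 3) = 0, so they meet at v = -3, -1.
For v in [-3, -1], s = -2*v**2 - 5*v - 2 is on the right; area = ∫[-3,-1] (-2*v**2 - 8*v - 6) dv = 8/3.

8/3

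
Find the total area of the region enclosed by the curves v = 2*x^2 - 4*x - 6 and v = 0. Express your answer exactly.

Set the curves equal: 2*x^2 - 4*x - 6 = 0, so 2*x^2 - 4*x - 6 = 0, which factors as 2*(x - 3)*(x + 1) = 0. The curves meet at x = -1, 3.
On [-1, 3], v = 0 is on top; that piece has area ∫[-1,3] (-(2*x^2 - 4*x - 6)) dx = 64/3.

64/3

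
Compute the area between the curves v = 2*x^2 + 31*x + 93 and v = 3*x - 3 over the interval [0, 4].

1952/3

On [0, 4], (2*x^2 + 31*x + 93) - (3*x - 3) = 2*x^2 + 28*x + 96 is ≥ 0 throughout, so the area is a single integral of |2*x^2 + 28*x + 96|.
∫[0,4] (2*x^2 + 28*x + 96) dx = 1952/3.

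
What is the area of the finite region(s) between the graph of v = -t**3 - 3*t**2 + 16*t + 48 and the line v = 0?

517/2

The curve meets the t-axis where -t**3 - 3*t**2 + 16*t + 48 = 0, i.e. -(t - 4)*(t + 3)*(t + 4) = 0, at t = -4, -3, 4.
On [-4, -3] the curve lies below the axis; ∫[-4,-3] (-t**3 - 3*t**2 + 16*t + 48) dt = -5/4, giving area 5/4.
On [-3, 4] the curve lies above the axis; ∫[-3,4] (-t**3 - 3*t**2 + 16*t + 48) dt = 1029/4, giving area 1029/4.
Total area = 5/4 + 1029/4 = 517/2.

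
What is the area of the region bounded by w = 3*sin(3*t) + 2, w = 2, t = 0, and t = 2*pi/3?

4

The difference (3*sin(3*t) + 2) - (2) = 3*sin(3*t) changes sign at t = pi/3 inside [0, 2*pi/3], so split the integral there.
∫[0,pi/3] (3*sin(3*t)) dt = 2.
∫[pi/3,2*pi/3] (3*sin(3*t)) dt = -2; the area of that piece is 2.
Total area = 2 + 2 = 4.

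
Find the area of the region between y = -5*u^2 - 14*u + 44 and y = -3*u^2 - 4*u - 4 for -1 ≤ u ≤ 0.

157/3

On [-1, 0], (-5*u^2 - 14*u + 44) - (-3*u^2 - 4*u - 4) = -2*u^2 - 10*u + 48 is ≥ 0 throughout, so the area is a single integral of |-2*u^2 - 10*u + 48|.
∫[-1,0] (-2*u^2 - 10*u + 48) du = 157/3.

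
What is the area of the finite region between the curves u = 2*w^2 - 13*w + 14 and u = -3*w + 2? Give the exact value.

Both boundary curves give u as a function of w, so integrate with respect to w. Setting them equal: 2*w^2 - 10*w + 12 = 0, i.e. 2*(w - 3)*(w - 2) = 0, so they meet at w = 2, 3.
For w in [2, 3], u = 2*w^2 - 13*w + 14 is on the left; area = ∫[2,3] (-(2*w^2 - 10*w + 12)) dw = 1/3.

1/3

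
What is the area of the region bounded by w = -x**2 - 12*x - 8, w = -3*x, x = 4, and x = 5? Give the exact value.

On [4, 5], (-x**2 - 12*x - 8) - (-3*x) = -x**2 - 9*x - 8 is ≤ 0 throughout, so the area is a single integral of |-x**2 - 9*x - 8|.
∫[4,5] (-x**2 - 9*x - 8) dx = -413/6; the area of that piece is 413/6.

413/6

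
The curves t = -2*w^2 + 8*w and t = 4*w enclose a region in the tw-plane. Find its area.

8/3

Both boundary curves give t as a function of w, so integrate with respect to w. Setting them equal: -2*w^2 + 4*w = 0, i.e. -2*w*(w - 2) = 0, so they meet at w = 0, 2.
For w in [0, 2], t = -2*w^2 + 8*w is on the right; area = ∫[0,2] (-2*w^2 + 4*w) dw = 8/3.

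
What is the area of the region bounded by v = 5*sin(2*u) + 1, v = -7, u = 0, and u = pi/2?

5 + 4*pi

On [0, pi/2], (5*sin(2*u) + 1) - (-7) = 5*sin(2*u) + 8 is ≥ 0 throughout, so the area is a single integral of |5*sin(2*u) + 8|.
∫[0,pi/2] (5*sin(2*u) + 8) du = 5 + 4*pi.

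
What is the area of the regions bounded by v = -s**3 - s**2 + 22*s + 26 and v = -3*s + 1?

1012/3

Set the curves equal: -s**3 - s**2 + 22*s + 26 = -3*s + 1, so -s**3 - s**2 + 25*s + 25 = 0, which factors as -(s - 5)*(s + 1)*(s + 5) = 0. The curves meet at s = -5, -1, 5.
On [-5, -1], v = -3*s + 1 is on top; that piece has area ∫[-5,-1] (-(-s**3 - s**2 + 25*s + 25)) ds = 256/3.
On [-1, 5], v = -s**3 - s**2 + 22*s + 26 is on top; that piece has area ∫[-1,5] (-s**3 - s**2 + 25*s + 25) ds = 252.
Total enclosed area = 256/3 + 252 = 1012/3.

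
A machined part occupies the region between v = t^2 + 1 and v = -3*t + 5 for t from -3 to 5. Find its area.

80

The difference (t^2 + 1) - (-3*t + 5) = t^2 + 3*t - 4 changes sign at t = 1 inside [-3, 5], so split the integral there.
∫[-3,1] (t^2 + 3*t - 4) dt = -56/3; the area of that piece is 56/3.
∫[1,5] (t^2 + 3*t - 4) dt = 184/3.
Total area = 56/3 + 184/3 = 80.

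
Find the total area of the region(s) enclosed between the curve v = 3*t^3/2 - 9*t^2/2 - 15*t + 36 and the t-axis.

The curve meets the t-axis where 3*t^3/2 - 9*t^2/2 - 15*t + 36 = 0, i.e. 3*(t - 4)*(t - 2)*(t + 3)/2 = 0, at t = -3, 2, 4.
On [-3, 2] the curve lies above the axis; ∫[-3,2] (3*t^3/2 - 9*t^2/2 - 15*t + 36) dt = 1125/8, giving area 1125/8.
On [2, 4] the curve lies below the axis; ∫[2,4] (3*t^3/2 - 9*t^2/2 - 15*t + 36) dt = -12, giving area 12.
Total area = 1125/8 + 12 = 1221/8.

1221/8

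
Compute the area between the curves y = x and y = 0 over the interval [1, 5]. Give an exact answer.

12

On [1, 5], (x) - (0) = x is ≥ 0 throughout, so the area is a single integral of |x|.
∫[1,5] (x) dx = 12.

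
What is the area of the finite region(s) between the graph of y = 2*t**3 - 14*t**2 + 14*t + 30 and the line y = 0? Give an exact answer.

The curve meets the t-axis where 2*t**3 - 14*t**2 + 14*t + 30 = 0, i.e. 2*(t - 5)*(t - 3)*(t + 1) = 0, at t = -1, 3, 5.
On [-1, 3] the curve lies above the axis; ∫[-1,3] (2*t**3 - 14*t**2 + 14*t + 30) dt = 256/3, giving area 256/3.
On [3, 5] the curve lies below the axis; ∫[3,5] (2*t**3 - 14*t**2 + 14*t + 30) dt = -40/3, giving area 40/3.
Total area = 256/3 + 40/3 = 296/3.

296/3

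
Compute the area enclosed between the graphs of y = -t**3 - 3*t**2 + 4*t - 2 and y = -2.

131/4

Set the curves equal: -t**3 - 3*t**2 + 4*t - 2 = -2, so -t**3 - 3*t**2 + 4*t = 0, which factors as -t*(t - 1)*(t + 4) = 0. The curves meet at t = -4, 0, 1.
On [-4, 0], y = -2 is on top; that piece has area ∫[-4,0] (-(-t**3 - 3*t**2 + 4*t)) dt = 32.
On [0, 1], y = -t**3 - 3*t**2 + 4*t - 2 is on top; that piece has area ∫[0,1] (-t**3 - 3*t**2 + 4*t) dt = 3/4.
Total enclosed area = 32 + 3/4 = 131/4.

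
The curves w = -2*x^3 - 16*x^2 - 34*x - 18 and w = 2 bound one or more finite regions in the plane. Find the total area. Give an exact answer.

71/3

Set the curves equal: -2*x^3 - 16*x^2 - 34*x - 18 = 2, so -2*x^3 - 16*x^2 - 34*x - 20 = 0, which factors as -2*(x + 1)*(x + 2)*(x + 5) = 0. The curves meet at x = -5, -2, -1.
On [-5, -2], w = 2 is on top; that piece has area ∫[-5,-2] (-(-2*x^3 - 16*x^2 - 34*x - 20)) dx = 45/2.
On [-2, -1], w = -2*x^3 - 16*x^2 - 34*x - 18 is on top; that piece has area ∫[-2,-1] (-2*x^3 - 16*x^2 - 34*x - 20) dx = 7/6.
Total enclosed area = 45/2 + 7/6 = 71/3.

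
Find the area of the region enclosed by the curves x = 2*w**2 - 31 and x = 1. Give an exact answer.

Both boundary curves give x as a function of w, so integrate with respect to w. Setting them equal: 2*w**2 - 32 = 0, i.e. 2*(w - 4)*(w + 4) = 0, so they meet at w = -4, 4.
For w in [-4, 4], x = 2*w**2 - 31 is on the left; area = ∫[-4,4] (-(2*w**2 - 32)) dw = 512/3.

512/3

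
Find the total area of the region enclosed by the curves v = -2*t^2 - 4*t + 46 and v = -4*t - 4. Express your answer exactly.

Set the curves equal: -2*t^2 - 4*t + 46 = -4*t - 4, so -2*t^2 + 50 = 0, which factors as -2*(t - 5)*(t + 5) = 0. The curves meet at t = -5, 5.
On [-5, 5], v = -2*t^2 - 4*t + 46 is on top; that piece has area ∫[-5,5] (-2*t^2 + 50) dt = 1000/3.

1000/3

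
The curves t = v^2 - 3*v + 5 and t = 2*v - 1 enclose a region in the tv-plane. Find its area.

Both boundary curves give t as a function of v, so integrate with respect to v. Setting them equal: v^2 - 5*v + 6 = 0, i.e. (v - 3)*(v - 2) = 0, so they meet at v = 2, 3.
For v in [2, 3], t = v^2 - 3*v + 5 is on the left; area = ∫[2,3] (-(v^2 - 5*v + 6)) dv = 1/6.

1/6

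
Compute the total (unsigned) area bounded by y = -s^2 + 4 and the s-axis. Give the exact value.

The curve meets the s-axis where -s^2 + 4 = 0, i.e. -(s - 2)*(s + 2) = 0, at s = -2, 2.
On [-2, 2] the curve lies above the axis; ∫[-2,2] (-s^2 + 4) ds = 32/3, giving area 32/3.

32/3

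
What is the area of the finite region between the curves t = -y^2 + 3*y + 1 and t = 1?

Both boundary curves give t as a function of y, so integrate with respect to y. Setting them equal: -y^2 + 3*y = 0, i.e. -y*(y - 3) = 0, so they meet at y = 0, 3.
For y in [0, 3], t = -y^2 + 3*y + 1 is on the right; area = ∫[0,3] (-y^2 + 3*y) dy = 9/2.

9/2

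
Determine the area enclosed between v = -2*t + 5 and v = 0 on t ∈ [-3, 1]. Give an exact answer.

On [-3, 1], (-2*t + 5) - (0) = -2*t + 5 is ≥ 0 throughout, so the area is a single integral of |-2*t + 5|.
∫[-3,1] (-2*t + 5) dt = 28.

28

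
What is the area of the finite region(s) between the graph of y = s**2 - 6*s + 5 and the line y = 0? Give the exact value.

The curve meets the s-axis where s**2 - 6*s + 5 = 0, i.e. (s - 5)*(s - 1) = 0, at s = 1, 5.
On [1, 5] the curve lies below the axis; ∫[1,5] (s**2 - 6*s + 5) ds = -32/3, giving area 32/3.

32/3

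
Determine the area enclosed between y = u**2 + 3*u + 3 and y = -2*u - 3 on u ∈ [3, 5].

254/3

On [3, 5], (u**2 + 3*u + 3) - (-2*u - 3) = u**2 + 5*u + 6 is ≥ 0 throughout, so the area is a single integral of |u**2 + 5*u + 6|.
∫[3,5] (u**2 + 5*u + 6) du = 254/3.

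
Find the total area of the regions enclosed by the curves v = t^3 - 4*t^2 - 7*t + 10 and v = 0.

Set the curves equal: t^3 - 4*t^2 - 7*t + 10 = 0, so t^3 - 4*t^2 - 7*t + 10 = 0, which factors as (t - 5)*(t - 1)*(t + 2) = 0. The curves meet at t = -2, 1, 5.
On [-2, 1], v = t^3 - 4*t^2 - 7*t + 10 is on top; that piece has area ∫[-2,1] (t^3 - 4*t^2 - 7*t + 10) dt = 99/4.
On [1, 5], v = 0 is on top; that piece has area ∫[1,5] (-(t^3 - 4*t^2 - 7*t + 10)) dt = 160/3.
Total enclosed area = 99/4 + 160/3 = 937/12.

937/12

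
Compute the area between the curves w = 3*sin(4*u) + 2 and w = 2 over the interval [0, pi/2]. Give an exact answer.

The difference (3*sin(4*u) + 2) - (2) = 3*sin(4*u) changes sign at u = pi/4 inside [0, pi/2], so split the integral there.
∫[0,pi/4] (3*sin(4*u)) du = 3/2.
∫[pi/4,pi/2] (3*sin(4*u)) du = -3/2; the area of that piece is 3/2.
Total area = 3/2 + 3/2 = 3.

3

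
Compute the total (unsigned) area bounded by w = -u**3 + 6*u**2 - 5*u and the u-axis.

131/4

The curve meets the u-axis where -u**3 + 6*u**2 - 5*u = 0, i.e. -u*(u - 5)*(u - 1) = 0, at u = 0, 1, 5.
On [0, 1] the curve lies below the axis; ∫[0,1] (-u**3 + 6*u**2 - 5*u) du = -3/4, giving area 3/4.
On [1, 5] the curve lies above the axis; ∫[1,5] (-u**3 + 6*u**2 - 5*u) du = 32, giving area 32.
Total area = 3/4 + 32 = 131/4.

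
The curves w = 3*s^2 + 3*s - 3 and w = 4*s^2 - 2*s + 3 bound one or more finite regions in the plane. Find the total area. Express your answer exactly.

1/6

Set the curves equal: 3*s^2 + 3*s - 3 = 4*s^2 - 2*s + 3, so -s^2 + 5*s - 6 = 0, which factors as -(s - 3)*(s - 2) = 0. The curves meet at s = 2, 3.
On [2, 3], w = 3*s^2 + 3*s - 3 is on top; that piece has area ∫[2,3] (-s^2 + 5*s - 6) ds = 1/6.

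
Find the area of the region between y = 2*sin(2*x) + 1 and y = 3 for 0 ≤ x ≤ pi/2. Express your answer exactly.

-2 + pi

On [0, pi/2], (2*sin(2*x) + 1) - (3) = 2*sin(2*x) - 2 is ≤ 0 throughout, so the area is a single integral of |2*sin(2*x) - 2|.
∫[0,pi/2] (2*sin(2*x) - 2) dx = 2 - pi; the area of that piece is -2 + pi.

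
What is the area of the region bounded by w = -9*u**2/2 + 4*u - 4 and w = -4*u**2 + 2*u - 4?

16/3

Set the curves equal: -9*u**2/2 + 4*u - 4 = -4*u**2 + 2*u - 4, so -u**2/2 + 2*u = 0, which factors as -u*(u - 4)/2 = 0. The curves meet at u = 0, 4.
On [0, 4], w = -9*u**2/2 + 4*u - 4 is on top; that piece has area ∫[0,4] (-u**2/2 + 2*u) du = 16/3.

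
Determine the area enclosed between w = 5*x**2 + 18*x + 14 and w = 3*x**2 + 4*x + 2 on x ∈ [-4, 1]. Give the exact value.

157/3

The difference (5*x**2 + 18*x + 14) - (3*x**2 + 4*x + 2) = 2*x**2 + 14*x + 12 changes sign at x = -1 inside [-4, 1], so split the integral there.
∫[-4,-1] (2*x**2 + 14*x + 12) dx = -27; the area of that piece is 27.
∫[-1,1] (2*x**2 + 14*x + 12) dx = 76/3.
Total area = 27 + 76/3 = 157/3.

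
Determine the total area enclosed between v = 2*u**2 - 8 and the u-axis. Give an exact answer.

The curve meets the u-axis where 2*u**2 - 8 = 0, i.e. 2*(u - 2)*(u + 2) = 0, at u = -2, 2.
On [-2, 2] the curve lies below the axis; ∫[-2,2] (2*u**2 - 8) du = -64/3, giving area 64/3.

64/3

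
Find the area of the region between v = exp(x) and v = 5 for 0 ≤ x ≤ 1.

On [0, 1], (exp(x)) - (5) = exp(x) - 5 is ≤ 0 throughout, so the area is a single integral of |exp(x) - 5|.
∫[0,1] (exp(x) - 5) dx = -6 + exp(1); the area of that piece is 6 - exp(1).

6 - exp(1)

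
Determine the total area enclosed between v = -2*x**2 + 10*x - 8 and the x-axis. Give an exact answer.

9

The curve meets the x-axis where -2*x**2 + 10*x - 8 = 0, i.e. -2*(x - 4)*(x - 1) = 0, at x = 1, 4.
On [1, 4] the curve lies above the axis; ∫[1,4] (-2*x**2 + 10*x - 8) dx = 9, giving area 9.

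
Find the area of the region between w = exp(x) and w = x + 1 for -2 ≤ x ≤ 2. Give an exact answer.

On [-2, 2], (exp(x)) - (x + 1) = -x + exp(x) - 1 is ≥ 0 throughout, so the area is a single integral of |-x + exp(x) - 1|.
∫[-2,2] (-x + exp(x) - 1) dx = -4 - exp(-2) + exp(2).

-4 - exp(-2) + exp(2)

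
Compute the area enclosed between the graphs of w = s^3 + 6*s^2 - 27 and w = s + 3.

Set the curves equal: s^3 + 6*s^2 - 27 = s + 3, so s^3 + 6*s^2 - s - 30 = 0, which factors as (s - 2)*(s + 3)*(s + 5) = 0. The curves meet at s = -5, -3, 2.
On [-5, -3], w = s^3 + 6*s^2 - 27 is on top; that piece has area ∫[-5,-3] (s^3 + 6*s^2 - s - 30) ds = 8.
On [-3, 2], w = s + 3 is on top; that piece has area ∫[-3,2] (-(s^3 + 6*s^2 - s - 30)) ds = 375/4.
Total enclosed area = 8 + 375/4 = 407/4.

407/4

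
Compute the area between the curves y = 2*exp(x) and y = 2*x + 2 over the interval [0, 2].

On [0, 2], (2*exp(x)) - (2*x + 2) = -2*x + 2*exp(x) - 2 is ≥ 0 throughout, so the area is a single integral of |-2*x + 2*exp(x) - 2|.
∫[0,2] (-2*x + 2*exp(x) - 2) dx = -10 + 2*exp(2).

-10 + 2*exp(2)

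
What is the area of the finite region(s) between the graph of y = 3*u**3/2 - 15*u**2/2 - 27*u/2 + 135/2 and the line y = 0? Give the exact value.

The curve meets the u-axis where 3*u**3/2 - 15*u**2/2 - 27*u/2 + 135/2 = 0, i.e. 3*(u - 5)*(u - 3)*(u + 3)/2 = 0, at u = -3, 3, 5.
On [-3, 3] the curve lies above the axis; ∫[-3,3] (3*u**3/2 - 15*u**2/2 - 27*u/2 + 135/2) du = 270, giving area 270.
On [3, 5] the curve lies below the axis; ∫[3,5] (3*u**3/2 - 15*u**2/2 - 27*u/2 + 135/2) du = -14, giving area 14.
Total area = 270 + 14 = 284.

284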